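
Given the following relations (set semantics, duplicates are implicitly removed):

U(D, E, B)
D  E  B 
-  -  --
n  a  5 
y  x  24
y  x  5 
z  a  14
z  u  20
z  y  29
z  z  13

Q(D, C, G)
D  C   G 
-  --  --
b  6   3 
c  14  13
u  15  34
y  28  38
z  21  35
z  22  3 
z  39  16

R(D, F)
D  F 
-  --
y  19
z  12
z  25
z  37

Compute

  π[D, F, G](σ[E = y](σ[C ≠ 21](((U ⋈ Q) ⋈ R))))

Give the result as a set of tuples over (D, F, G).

{(z, 12, 16), (z, 12, 3), (z, 25, 16), (z, 25, 3), (z, 37, 16), (z, 37, 3)}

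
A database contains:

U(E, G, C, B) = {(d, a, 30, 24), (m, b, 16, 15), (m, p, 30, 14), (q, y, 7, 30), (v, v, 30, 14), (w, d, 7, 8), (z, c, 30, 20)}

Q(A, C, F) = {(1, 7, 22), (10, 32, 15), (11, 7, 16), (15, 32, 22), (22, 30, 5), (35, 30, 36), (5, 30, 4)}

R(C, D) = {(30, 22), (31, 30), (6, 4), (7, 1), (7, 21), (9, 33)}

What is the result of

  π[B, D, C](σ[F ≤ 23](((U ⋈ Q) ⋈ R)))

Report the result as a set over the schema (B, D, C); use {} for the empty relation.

Joining U and Q on C yields {(d, a, 30, 24, 22, 5), (d, a, 30, 24, 35, 36), (d, a, 30, 24, 5, 4), (m, p, 30, 14, 22, 5), (m, p, 30, 14, 35, 36), (m, p, 30, 14, 5, 4), (q, y, 7, 30, 1, 22), (q, y, 7, 30, 11, 16), (v, v, 30, 14, 22, 5), (v, v, 30, 14, 35, 36), (v, v, 30, 14, 5, 4), (w, d, 7, 8, 1, 22), (w, d, 7, 8, 11, 16), (z, c, 30, 20, 22, 5), (z, c, 30, 20, 35, 36), (z, c, 30, 20, 5, 4)}.
Joining (U ⋈ Q) and R on C yields {(d, a, 30, 24, 22, 5, 22), (d, a, 30, 24, 35, 36, 22), (d, a, 30, 24, 5, 4, 22), (m, p, 30, 14, 22, 5, 22), (m, p, 30, 14, 35, 36, 22), (m, p, 30, 14, 5, 4, 22), (q, y, 7, 30, 1, 22, 1), (q, y, 7, 30, 1, 22, 21), (q, y, 7, 30, 11, 16, 1), (q, y, 7, 30, 11, 16, 21), (v, v, 30, 14, 22, 5, 22), (v, v, 30, 14, 35, 36, 22), (v, v, 30, 14, 5, 4, 22), (w, d, 7, 8, 1, 22, 1), (w, d, 7, 8, 1, 22, 21), (w, d, 7, 8, 11, 16, 1), (w, d, 7, 8, 11, 16, 21), (z, c, 30, 20, 22, 5, 22), (z, c, 30, 20, 35, 36, 22), (z, c, 30, 20, 5, 4, 22)}.
Apply σ_{F ≤ 23}; surviving tuples: {(d, a, 30, 24, 22, 5, 22), (d, a, 30, 24, 5, 4, 22), (m, p, 30, 14, 22, 5, 22), (m, p, 30, 14, 5, 4, 22), (q, y, 7, 30, 1, 22, 1), (q, y, 7, 30, 1, 22, 21), (q, y, 7, 30, 11, 16, 1), (q, y, 7, 30, 11, 16, 21), (v, v, 30, 14, 22, 5, 22), (v, v, 30, 14, 5, 4, 22), (w, d, 7, 8, 1, 22, 1), (w, d, 7, 8, 1, 22, 21), (w, d, 7, 8, 11, 16, 1), (w, d, 7, 8, 11, 16, 21), (z, c, 30, 20, 22, 5, 22), (z, c, 30, 20, 5, 4, 22)}
Keep only column(s) B, D, C (9 duplicate(s) eliminated): {(14, 22, 30), (20, 22, 30), (24, 22, 30), (30, 1, 7), (30, 21, 7), (8, 1, 7), (8, 21, 7)}

{(14, 22, 30), (20, 22, 30), (24, 22, 30), (30, 1, 7), (30, 21, 7), (8, 1, 7), (8, 21, 7)}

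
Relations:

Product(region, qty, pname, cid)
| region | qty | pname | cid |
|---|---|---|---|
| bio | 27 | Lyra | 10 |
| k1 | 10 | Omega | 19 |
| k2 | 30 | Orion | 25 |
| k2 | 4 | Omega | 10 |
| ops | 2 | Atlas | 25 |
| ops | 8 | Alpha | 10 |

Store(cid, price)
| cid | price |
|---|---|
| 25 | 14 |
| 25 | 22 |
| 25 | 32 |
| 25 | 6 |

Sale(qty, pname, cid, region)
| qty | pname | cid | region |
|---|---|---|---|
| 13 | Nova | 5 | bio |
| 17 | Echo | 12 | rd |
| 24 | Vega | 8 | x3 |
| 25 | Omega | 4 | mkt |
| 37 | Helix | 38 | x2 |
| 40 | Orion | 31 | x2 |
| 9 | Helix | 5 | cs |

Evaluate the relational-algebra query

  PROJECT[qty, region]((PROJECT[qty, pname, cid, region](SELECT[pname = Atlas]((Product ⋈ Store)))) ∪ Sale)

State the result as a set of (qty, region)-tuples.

{(13, bio), (17, rd), (2, ops), (24, x3), (25, mkt), (37, x2), (40, x2), (9, cs)}

Product ⋈ Store (natural join on cid): {(k2, 30, Orion, 25, 14), (k2, 30, Orion, 25, 22), (k2, 30, Orion, 25, 32), (k2, 30, Orion, 25, 6), (ops, 2, Atlas, 25, 14), (ops, 2, Atlas, 25, 22), (ops, 2, Atlas, 25, 32), (ops, 2, Atlas, 25, 6)}
σ[pname = Atlas]: keep tuples satisfying pname = Atlas → {(ops, 2, Atlas, 25, 14), (ops, 2, Atlas, 25, 22), (ops, 2, Atlas, 25, 32), (ops, 2, Atlas, 25, 6)}
Keep only column(s) qty, pname, cid, region (3 duplicate(s) eliminated): {(2, Atlas, 25, ops)}
Union: {(2, Atlas, 25, ops)} with {(13, Nova, 5, bio), (17, Echo, 12, rd), (24, Vega, 8, x3), (25, Omega, 4, mkt), (37, Helix, 38, x2), (40, Orion, 31, x2), (9, Helix, 5, cs)} → {(13, Nova, 5, bio), (17, Echo, 12, rd), (2, Atlas, 25, ops), (24, Vega, 8, x3), (25, Omega, 4, mkt), (37, Helix, 38, x2), (40, Orion, 31, x2), (9, Helix, 5, cs)}
Keep only column(s) qty, region: {(13, bio), (17, rd), (2, ops), (24, x3), (25, mkt), (37, x2), (40, x2), (9, cs)}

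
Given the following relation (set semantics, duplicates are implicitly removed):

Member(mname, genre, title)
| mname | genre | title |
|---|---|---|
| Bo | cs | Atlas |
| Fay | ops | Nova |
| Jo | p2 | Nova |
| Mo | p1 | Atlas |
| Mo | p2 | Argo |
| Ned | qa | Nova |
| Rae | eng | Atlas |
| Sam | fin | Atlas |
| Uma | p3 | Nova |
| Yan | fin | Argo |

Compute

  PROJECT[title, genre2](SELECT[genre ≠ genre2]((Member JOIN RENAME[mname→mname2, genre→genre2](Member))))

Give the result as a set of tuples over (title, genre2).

{(Argo, fin), (Argo, p2), (Atlas, cs), (Atlas, eng), (Atlas, fin), (Atlas, p1), (Nova, ops), (Nova, p2), (Nova, p3), (Nova, qa)}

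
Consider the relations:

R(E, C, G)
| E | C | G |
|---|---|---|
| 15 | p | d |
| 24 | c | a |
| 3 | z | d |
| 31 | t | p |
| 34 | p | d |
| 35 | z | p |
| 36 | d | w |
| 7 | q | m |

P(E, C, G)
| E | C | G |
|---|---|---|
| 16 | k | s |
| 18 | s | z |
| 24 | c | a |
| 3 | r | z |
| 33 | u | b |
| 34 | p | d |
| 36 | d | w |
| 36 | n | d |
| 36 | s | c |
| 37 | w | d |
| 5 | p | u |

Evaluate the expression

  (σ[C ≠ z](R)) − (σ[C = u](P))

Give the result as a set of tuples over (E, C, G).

σ[C ≠ z]: keep tuples satisfying C ≠ z → {(15, p, d), (24, c, a), (31, t, p), (34, p, d), (36, d, w), (7, q, m)}
σ[C = u]: keep tuples satisfying C = u → {(33, u, b)}
Set difference of the two operands is {(15, p, d), (24, c, a), (31, t, p), (34, p, d), (36, d, w), (7, q, m)}.

{(15, p, d), (24, c, a), (31, t, p), (34, p, d), (36, d, w), (7, q, m)}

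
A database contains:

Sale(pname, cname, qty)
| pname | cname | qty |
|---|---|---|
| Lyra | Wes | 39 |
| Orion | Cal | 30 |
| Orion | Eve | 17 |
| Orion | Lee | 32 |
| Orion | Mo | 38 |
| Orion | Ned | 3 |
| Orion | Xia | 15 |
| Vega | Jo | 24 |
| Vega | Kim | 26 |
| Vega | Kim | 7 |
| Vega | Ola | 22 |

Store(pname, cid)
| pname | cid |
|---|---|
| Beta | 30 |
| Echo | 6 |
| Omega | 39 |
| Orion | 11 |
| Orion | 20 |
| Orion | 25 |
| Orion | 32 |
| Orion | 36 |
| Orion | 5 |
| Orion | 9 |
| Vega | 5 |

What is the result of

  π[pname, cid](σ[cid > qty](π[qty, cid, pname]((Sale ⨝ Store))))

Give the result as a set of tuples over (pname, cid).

{(Orion, 11), (Orion, 20), (Orion, 25), (Orion, 32), (Orion, 36), (Orion, 5), (Orion, 9)}

Joining Sale and Store on pname yields {(Orion, Cal, 30, 11), (Orion, Cal, 30, 20), (Orion, Cal, 30, 25), (Orion, Cal, 30, 32), (Orion, Cal, 30, 36), (Orion, Cal, 30, 5), (Orion, Cal, 30, 9), (Orion, Eve, 17, 11), (Orion, Eve, 17, 20), (Orion, Eve, 17, 25), (Orion, Eve, 17, 32), (Orion, Eve, 17, 36), (Orion, Eve, 17, 5), (Orion, Eve, 17, 9), (Orion, Lee, 32, 11), (Orion, Lee, 32, 20), (Orion, Lee, 32, 25), (Orion, Lee, 32, 32), (Orion, Lee, 32, 36), (Orion, Lee, 32, 5), (Orion, Lee, 32, 9), (Orion, Mo, 38, 11), (Orion, Mo, 38, 20), (Orion, Mo, 38, 25), (Orion, Mo, 38, 32), (Orion, Mo, 38, 36), (Orion, Mo, 38, 5), (Orion, Mo, 38, 9), (Orion, Ned, 3, 11), (Orion, Ned, 3, 20), (Orion, Ned, 3, 25), (Orion, Ned, 3, 32), (Orion, Ned, 3, 36), (Orion, Ned, 3, 5), (Orion, Ned, 3, 9), (Orion, Xia, 15, 11), (Orion, Xia, 15, 20), (Orion, Xia, 15, 25), (Orion, Xia, 15, 32), (Orion, Xia, 15, 36), (Orion, Xia, 15, 5), (Orion, Xia, 15, 9), (Vega, Jo, 24, 5), (Vega, Kim, 26, 5), (Vega, Kim, 7, 5), (Vega, Ola, 22, 5)}.
π_{qty, cid, pname} gives {(15, 11, Orion), (15, 20, Orion), (15, 25, Orion), (15, 32, Orion), (15, 36, Orion), (15, 5, Orion), (15, 9, Orion), (17, 11, Orion), (17, 20, Orion), (17, 25, Orion), (17, 32, Orion), (17, 36, Orion), (17, 5, Orion), (17, 9, Orion), (22, 5, Vega), (24, 5, Vega), (26, 5, Vega), (3, 11, Orion), (3, 20, Orion), (3, 25, Orion), (3, 32, Orion), (3, 36, Orion), (3, 5, Orion), (3, 9, Orion), (30, 11, Orion), (30, 20, Orion), (30, 25, Orion), (30, 32, Orion), (30, 36, Orion), (30, 5, Orion), (30, 9, Orion), (32, 11, Orion), (32, 20, Orion), (32, 25, Orion), (32, 32, Orion), (32, 36, Orion), (32, 5, Orion), (32, 9, Orion), (38, 11, Orion), (38, 20, Orion), (38, 25, Orion), (38, 32, Orion), (38, 36, Orion), (38, 5, Orion), (38, 9, Orion), (7, 5, Vega)}.
Selection cid > qty: {(15, 20, Orion), (15, 25, Orion), (15, 32, Orion), (15, 36, Orion), (17, 20, Orion), (17, 25, Orion), (17, 32, Orion), (17, 36, Orion), (3, 11, Orion), (3, 20, Orion), (3, 25, Orion), (3, 32, Orion), (3, 36, Orion), (3, 5, Orion), (3, 9, Orion), (30, 32, Orion), (30, 36, Orion), (32, 36, Orion)}
π_{pname, cid} gives {(Orion, 11), (Orion, 20), (Orion, 25), (Orion, 32), (Orion, 36), (Orion, 5), (Orion, 9)} (11 duplicate(s) eliminated).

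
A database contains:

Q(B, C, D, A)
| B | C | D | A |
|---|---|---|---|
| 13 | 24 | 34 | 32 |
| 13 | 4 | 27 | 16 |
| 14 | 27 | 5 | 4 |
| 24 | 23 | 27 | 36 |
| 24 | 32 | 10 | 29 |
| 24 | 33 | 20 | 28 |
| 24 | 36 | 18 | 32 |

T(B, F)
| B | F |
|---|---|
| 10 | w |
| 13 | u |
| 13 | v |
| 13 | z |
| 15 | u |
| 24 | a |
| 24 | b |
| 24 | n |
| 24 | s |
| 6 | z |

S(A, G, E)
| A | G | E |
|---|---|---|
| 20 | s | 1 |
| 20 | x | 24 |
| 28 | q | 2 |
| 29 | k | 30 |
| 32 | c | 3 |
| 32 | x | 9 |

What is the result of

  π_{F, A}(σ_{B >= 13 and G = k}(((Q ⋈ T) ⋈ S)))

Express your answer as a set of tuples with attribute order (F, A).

{(a, 29), (b, 29), (n, 29), (s, 29)}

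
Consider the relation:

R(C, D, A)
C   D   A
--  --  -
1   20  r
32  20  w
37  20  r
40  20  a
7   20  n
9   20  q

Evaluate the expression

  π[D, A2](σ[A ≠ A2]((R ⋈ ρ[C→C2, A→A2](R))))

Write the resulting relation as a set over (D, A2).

ρ[C→C2, A→A2]: schema becomes (C2, D, A2); tuples unchanged.
R ⋈ ρ[C→C2, A→A2](R) (natural join on D): {(1, 20, r, 1, r), (1, 20, r, 32, w), (1, 20, r, 37, r), (1, 20, r, 40, a), (1, 20, r, 7, n), (1, 20, r, 9, q), (32, 20, w, 1, r), (32, 20, w, 32, w), (32, 20, w, 37, r), (32, 20, w, 40, a), (32, 20, w, 7, n), (32, 20, w, 9, q), (37, 20, r, 1, r), (37, 20, r, 32, w), (37, 20, r, 37, r), (37, 20, r, 40, a), (37, 20, r, 7, n), (37, 20, r, 9, q), (40, 20, a, 1, r), (40, 20, a, 32, w), (40, 20, a, 37, r), (40, 20, a, 40, a), (40, 20, a, 7, n), (40, 20, a, 9, q), (7, 20, n, 1, r), (7, 20, n, 32, w), (7, 20, n, 37, r), (7, 20, n, 40, a), (7, 20, n, 7, n), (7, 20, n, 9, q), (9, 20, q, 1, r), (9, 20, q, 32, w), (9, 20, q, 37, r), (9, 20, q, 40, a), (9, 20, q, 7, n), (9, 20, q, 9, q)}
Filtering on A ≠ A2 leaves {(1, 20, r, 32, w), (1, 20, r, 40, a), (1, 20, r, 7, n), (1, 20, r, 9, q), (32, 20, w, 1, r), (32, 20, w, 37, r), (32, 20, w, 40, a), (32, 20, w, 7, n), (32, 20, w, 9, q), (37, 20, r, 32, w), (37, 20, r, 40, a), (37, 20, r, 7, n), (37, 20, r, 9, q), (40, 20, a, 1, r), (40, 20, a, 32, w), (40, 20, a, 37, r), (40, 20, a, 7, n), (40, 20, a, 9, q), (7, 20, n, 1, r), (7, 20, n, 32, w), (7, 20, n, 37, r), (7, 20, n, 40, a), (7, 20, n, 9, q), (9, 20, q, 1, r), (9, 20, q, 32, w), (9, 20, q, 37, r), (9, 20, q, 40, a), (9, 20, q, 7, n)}.
π[D, A2]: project onto (D, A2) (23 duplicate(s) eliminated) → {(20, a), (20, n), (20, q), (20, r), (20, w)}

{(20, a), (20, n), (20, q), (20, r), (20, w)}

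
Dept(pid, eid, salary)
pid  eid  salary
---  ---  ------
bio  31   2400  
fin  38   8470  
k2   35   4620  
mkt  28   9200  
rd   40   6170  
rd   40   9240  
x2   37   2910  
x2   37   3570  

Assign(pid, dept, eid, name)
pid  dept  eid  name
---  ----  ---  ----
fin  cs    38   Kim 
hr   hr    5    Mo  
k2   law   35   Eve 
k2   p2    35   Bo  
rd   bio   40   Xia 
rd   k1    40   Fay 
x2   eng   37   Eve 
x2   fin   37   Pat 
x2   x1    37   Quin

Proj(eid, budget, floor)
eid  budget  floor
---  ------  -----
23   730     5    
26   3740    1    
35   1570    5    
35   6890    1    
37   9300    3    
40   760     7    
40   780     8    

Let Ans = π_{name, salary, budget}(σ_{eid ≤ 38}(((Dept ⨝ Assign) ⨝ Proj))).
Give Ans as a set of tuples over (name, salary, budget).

{(Bo, 4620, 1570), (Bo, 4620, 6890), (Eve, 2910, 9300), (Eve, 3570, 9300), (Eve, 4620, 1570), (Eve, 4620, 6890), (Pat, 2910, 9300), (Pat, 3570, 9300), (Quin, 2910, 9300), (Quin, 3570, 9300)}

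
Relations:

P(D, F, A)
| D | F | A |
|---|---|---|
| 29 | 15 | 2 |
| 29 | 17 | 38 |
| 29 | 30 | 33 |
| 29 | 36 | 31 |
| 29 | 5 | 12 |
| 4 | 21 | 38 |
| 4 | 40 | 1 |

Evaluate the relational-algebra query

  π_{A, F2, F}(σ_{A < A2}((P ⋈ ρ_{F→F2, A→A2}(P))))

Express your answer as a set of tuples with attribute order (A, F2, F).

{(1, 21, 40), (12, 17, 5), (12, 30, 5), (12, 36, 5), (2, 17, 15), (2, 30, 15), (2, 36, 15), (2, 5, 15), (31, 17, 36), (31, 30, 36), (33, 17, 30)}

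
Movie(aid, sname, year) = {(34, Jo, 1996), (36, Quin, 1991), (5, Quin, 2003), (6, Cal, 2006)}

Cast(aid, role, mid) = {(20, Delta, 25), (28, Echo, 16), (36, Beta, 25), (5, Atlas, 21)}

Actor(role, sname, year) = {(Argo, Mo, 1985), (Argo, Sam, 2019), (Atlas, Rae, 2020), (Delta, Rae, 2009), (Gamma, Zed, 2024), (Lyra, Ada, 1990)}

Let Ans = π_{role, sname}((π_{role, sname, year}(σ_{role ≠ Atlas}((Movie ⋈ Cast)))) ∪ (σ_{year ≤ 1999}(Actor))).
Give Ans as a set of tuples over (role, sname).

Joining Movie and Cast on aid yields {(36, Quin, 1991, Beta, 25), (5, Quin, 2003, Atlas, 21)}.
Filtering on role ≠ Atlas leaves {(36, Quin, 1991, Beta, 25)}.
Projecting to role, sname, year: {(Beta, Quin, 1991)}
Filtering on year ≤ 1999 leaves {(Argo, Mo, 1985), (Lyra, Ada, 1990)}.
Set union of the two operands is {(Argo, Mo, 1985), (Beta, Quin, 1991), (Lyra, Ada, 1990)}.
Projecting to role, sname: {(Argo, Mo), (Beta, Quin), (Lyra, Ada)}

{(Argo, Mo), (Beta, Quin), (Lyra, Ada)}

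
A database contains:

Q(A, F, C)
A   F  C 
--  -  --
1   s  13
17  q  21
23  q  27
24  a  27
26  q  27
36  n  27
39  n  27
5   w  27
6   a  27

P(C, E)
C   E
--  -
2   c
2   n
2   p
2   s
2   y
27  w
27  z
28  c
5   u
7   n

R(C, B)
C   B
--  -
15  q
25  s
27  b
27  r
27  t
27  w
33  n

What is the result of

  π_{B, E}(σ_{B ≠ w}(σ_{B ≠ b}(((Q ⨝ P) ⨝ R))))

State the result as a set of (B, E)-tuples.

{(r, w), (r, z), (t, w), (t, z)}

Q ⋈ P (natural join on C): {(23, q, 27, w), (23, q, 27, z), (24, a, 27, w), (24, a, 27, z), (26, q, 27, w), (26, q, 27, z), (36, n, 27, w), (36, n, 27, z), (39, n, 27, w), (39, n, 27, z), (5, w, 27, w), (5, w, 27, z), (6, a, 27, w), (6, a, 27, z)}
(Q ⨝ P) ⋈ R (natural join on C): {(23, q, 27, w, b), (23, q, 27, w, r), (23, q, 27, w, t), (23, q, 27, w, w), (23, q, 27, z, b), (23, q, 27, z, r), (23, q, 27, z, t), (23, q, 27, z, w), (24, a, 27, w, b), (24, a, 27, w, r), (24, a, 27, w, t), (24, a, 27, w, w), (24, a, 27, z, b), (24, a, 27, z, r), (24, a, 27, z, t), (24, a, 27, z, w), (26, q, 27, w, b), (26, q, 27, w, r), (26, q, 27, w, t), (26, q, 27, w, w), (26, q, 27, z, b), (26, q, 27, z, r), (26, q, 27, z, t), (26, q, 27, z, w), (36, n, 27, w, b), (36, n, 27, w, r), (36, n, 27, w, t), (36, n, 27, w, w), (36, n, 27, z, b), (36, n, 27, z, r), (36, n, 27, z, t), (36, n, 27, z, w), (39, n, 27, w, b), (39, n, 27, w, r), (39, n, 27, w, t), (39, n, 27, w, w), (39, n, 27, z, b), (39, n, 27, z, r), (39, n, 27, z, t), (39, n, 27, z, w), (5, w, 27, w, b), (5, w, 27, w, r), (5, w, 27, w, t), (5, w, 27, w, w), (5, w, 27, z, b), (5, w, 27, z, r), (5, w, 27, z, t), (5, w, 27, z, w), (6, a, 27, w, b), (6, a, 27, w, r), (6, a, 27, w, t), (6, a, 27, w, w), (6, a, 27, z, b), (6, a, 27, z, r), (6, a, 27, z, t), (6, a, 27, z, w)}
Selection B ≠ b: {(23, q, 27, w, r), (23, q, 27, w, t), (23, q, 27, w, w), (23, q, 27, z, r), (23, q, 27, z, t), (23, q, 27, z, w), (24, a, 27, w, r), (24, a, 27, w, t), (24, a, 27, w, w), (24, a, 27, z, r), (24, a, 27, z, t), (24, a, 27, z, w), (26, q, 27, w, r), (26, q, 27, w, t), (26, q, 27, w, w), (26, q, 27, z, r), (26, q, 27, z, t), (26, q, 27, z, w), (36, n, 27, w, r), (36, n, 27, w, t), (36, n, 27, w, w), (36, n, 27, z, r), (36, n, 27, z, t), (36, n, 27, z, w), (39, n, 27, w, r), (39, n, 27, w, t), (39, n, 27, w, w), (39, n, 27, z, r), (39, n, 27, z, t), (39, n, 27, z, w), (5, w, 27, w, r), (5, w, 27, w, t), (5, w, 27, w, w), (5, w, 27, z, r), (5, w, 27, z, t), (5, w, 27, z, w), (6, a, 27, w, r), (6, a, 27, w, t), (6, a, 27, w, w), (6, a, 27, z, r), (6, a, 27, z, t), (6, a, 27, z, w)}
Selection B ≠ w: {(23, q, 27, w, r), (23, q, 27, w, t), (23, q, 27, z, r), (23, q, 27, z, t), (24, a, 27, w, r), (24, a, 27, w, t), (24, a, 27, z, r), (24, a, 27, z, t), (26, q, 27, w, r), (26, q, 27, w, t), (26, q, 27, z, r), (26, q, 27, z, t), (36, n, 27, w, r), (36, n, 27, w, t), (36, n, 27, z, r), (36, n, 27, z, t), (39, n, 27, w, r), (39, n, 27, w, t), (39, n, 27, z, r), (39, n, 27, z, t), (5, w, 27, w, r), (5, w, 27, w, t), (5, w, 27, z, r), (5, w, 27, z, t), (6, a, 27, w, r), (6, a, 27, w, t), (6, a, 27, z, r), (6, a, 27, z, t)}
Projecting to B, E (24 duplicate(s) eliminated): {(r, w), (r, z), (t, w), (t, z)}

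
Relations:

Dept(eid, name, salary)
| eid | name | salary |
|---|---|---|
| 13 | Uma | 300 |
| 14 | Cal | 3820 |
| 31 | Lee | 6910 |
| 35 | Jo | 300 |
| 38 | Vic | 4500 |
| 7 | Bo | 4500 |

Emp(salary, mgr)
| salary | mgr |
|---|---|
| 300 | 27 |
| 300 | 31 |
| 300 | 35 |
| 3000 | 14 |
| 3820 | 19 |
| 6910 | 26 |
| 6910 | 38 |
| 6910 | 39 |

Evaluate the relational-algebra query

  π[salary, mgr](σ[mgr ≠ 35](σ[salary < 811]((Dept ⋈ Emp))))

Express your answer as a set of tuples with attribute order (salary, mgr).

{(300, 27), (300, 31)}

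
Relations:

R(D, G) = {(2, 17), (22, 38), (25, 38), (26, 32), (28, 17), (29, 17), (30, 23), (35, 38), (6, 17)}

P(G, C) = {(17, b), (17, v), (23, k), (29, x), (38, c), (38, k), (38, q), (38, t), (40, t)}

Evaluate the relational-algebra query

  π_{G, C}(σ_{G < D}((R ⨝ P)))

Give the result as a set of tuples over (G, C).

{(17, b), (17, v), (23, k)}

Joining R and P on G yields {(2, 17, b), (2, 17, v), (22, 38, c), (22, 38, k), (22, 38, q), (22, 38, t), (25, 38, c), (25, 38, k), (25, 38, q), (25, 38, t), (28, 17, b), (28, 17, v), (29, 17, b), (29, 17, v), (30, 23, k), (35, 38, c), (35, 38, k), (35, 38, q), (35, 38, t), (6, 17, b), (6, 17, v)}.
Apply σ_{G < D}; surviving tuples: {(28, 17, b), (28, 17, v), (29, 17, b), (29, 17, v), (30, 23, k)}
π_{G, C} gives {(17, b), (17, v), (23, k)} (2 duplicate(s) eliminated).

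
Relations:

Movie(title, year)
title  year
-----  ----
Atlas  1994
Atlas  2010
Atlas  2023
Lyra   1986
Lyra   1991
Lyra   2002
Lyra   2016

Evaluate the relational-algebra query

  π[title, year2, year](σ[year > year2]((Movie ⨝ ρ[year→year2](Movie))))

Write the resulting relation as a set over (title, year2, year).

ρ[year→year2]: schema becomes (title, year2); tuples unchanged.
Joining Movie and ρ[year→year2](Movie) on title yields {(Atlas, 1994, 1994), (Atlas, 1994, 2010), (Atlas, 1994, 2023), (Atlas, 2010, 1994), (Atlas, 2010, 2010), (Atlas, 2010, 2023), (Atlas, 2023, 1994), (Atlas, 2023, 2010), (Atlas, 2023, 2023), (Lyra, 1986, 1986), (Lyra, 1986, 1991), (Lyra, 1986, 2002), (Lyra, 1986, 2016), (Lyra, 1991, 1986), (Lyra, 1991, 1991), (Lyra, 1991, 2002), (Lyra, 1991, 2016), (Lyra, 2002, 1986), (Lyra, 2002, 1991), (Lyra, 2002, 2002), (Lyra, 2002, 2016), (Lyra, 2016, 1986), (Lyra, 2016, 1991), (Lyra, 2016, 2002), (Lyra, 2016, 2016)}.
σ[year > year2]: keep tuples satisfying year > year2 → {(Atlas, 2010, 1994), (Atlas, 2023, 1994), (Atlas, 2023, 2010), (Lyra, 1991, 1986), (Lyra, 2002, 1986), (Lyra, 2002, 1991), (Lyra, 2016, 1986), (Lyra, 2016, 1991), (Lyra, 2016, 2002)}
π[title, year2, year]: project onto (title, year2, year) → {(Atlas, 1994, 2010), (Atlas, 1994, 2023), (Atlas, 2010, 2023), (Lyra, 1986, 1991), (Lyra, 1986, 2002), (Lyra, 1986, 2016), (Lyra, 1991, 2002), (Lyra, 1991, 2016), (Lyra, 2002, 2016)}

{(Atlas, 1994, 2010), (Atlas, 1994, 2023), (Atlas, 2010, 2023), (Lyra, 1986, 1991), (Lyra, 1986, 2002), (Lyra, 1986, 2016), (Lyra, 1991, 2002), (Lyra, 1991, 2016), (Lyra, 2002, 2016)}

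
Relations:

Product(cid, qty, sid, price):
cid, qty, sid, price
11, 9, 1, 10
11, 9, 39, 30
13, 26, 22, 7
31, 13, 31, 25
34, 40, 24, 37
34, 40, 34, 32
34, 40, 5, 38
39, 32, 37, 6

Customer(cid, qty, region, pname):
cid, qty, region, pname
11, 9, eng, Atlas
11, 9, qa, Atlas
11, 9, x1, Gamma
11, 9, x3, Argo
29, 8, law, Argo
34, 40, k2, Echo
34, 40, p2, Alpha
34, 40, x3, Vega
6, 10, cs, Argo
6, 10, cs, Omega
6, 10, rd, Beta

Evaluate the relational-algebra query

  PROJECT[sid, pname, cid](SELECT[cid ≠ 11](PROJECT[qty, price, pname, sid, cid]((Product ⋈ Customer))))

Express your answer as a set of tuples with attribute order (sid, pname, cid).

{(24, Alpha, 34), (24, Echo, 34), (24, Vega, 34), (34, Alpha, 34), (34, Echo, 34), (34, Vega, 34), (5, Alpha, 34), (5, Echo, 34), (5, Vega, 34)}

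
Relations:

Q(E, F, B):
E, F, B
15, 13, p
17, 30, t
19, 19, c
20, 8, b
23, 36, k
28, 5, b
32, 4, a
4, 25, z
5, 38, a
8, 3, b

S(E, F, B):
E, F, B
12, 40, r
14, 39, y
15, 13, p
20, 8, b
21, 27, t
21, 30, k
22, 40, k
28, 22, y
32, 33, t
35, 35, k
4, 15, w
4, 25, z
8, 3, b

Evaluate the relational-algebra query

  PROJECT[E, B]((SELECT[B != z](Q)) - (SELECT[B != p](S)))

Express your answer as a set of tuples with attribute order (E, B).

Apply σ_{B != z}; surviving tuples: {(15, 13, p), (17, 30, t), (19, 19, c), (20, 8, b), (23, 36, k), (28, 5, b), (32, 4, a), (5, 38, a), (8, 3, b)}
Apply σ_{B != p}; surviving tuples: {(12, 40, r), (14, 39, y), (20, 8, b), (21, 27, t), (21, 30, k), (22, 40, k), (28, 22, y), (32, 33, t), (35, 35, k), (4, 15, w), (4, 25, z), (8, 3, b)}
Difference: {(15, 13, p), (17, 30, t), (19, 19, c), (20, 8, b), (23, 36, k), (28, 5, b), (32, 4, a), (5, 38, a), (8, 3, b)} with {(12, 40, r), (14, 39, y), (20, 8, b), (21, 27, t), (21, 30, k), (22, 40, k), (28, 22, y), (32, 33, t), (35, 35, k), (4, 15, w), (4, 25, z), (8, 3, b)} → {(15, 13, p), (17, 30, t), (19, 19, c), (23, 36, k), (28, 5, b), (32, 4, a), (5, 38, a)}
Keep only column(s) E, B: {(15, p), (17, t), (19, c), (23, k), (28, b), (32, a), (5, a)}

{(15, p), (17, t), (19, c), (23, k), (28, b), (32, a), (5, a)}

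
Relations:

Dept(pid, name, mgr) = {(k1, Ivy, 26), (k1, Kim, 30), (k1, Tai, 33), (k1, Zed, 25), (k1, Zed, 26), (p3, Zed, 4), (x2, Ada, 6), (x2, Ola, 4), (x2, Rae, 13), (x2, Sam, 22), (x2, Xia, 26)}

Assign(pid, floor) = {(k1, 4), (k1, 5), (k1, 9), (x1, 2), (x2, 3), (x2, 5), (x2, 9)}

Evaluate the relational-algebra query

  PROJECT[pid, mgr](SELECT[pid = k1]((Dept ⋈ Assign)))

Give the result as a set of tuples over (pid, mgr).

{(k1, 25), (k1, 26), (k1, 30), (k1, 33)}

Dept ⋈ Assign (natural join on pid): {(k1, Ivy, 26, 4), (k1, Ivy, 26, 5), (k1, Ivy, 26, 9), (k1, Kim, 30, 4), (k1, Kim, 30, 5), (k1, Kim, 30, 9), (k1, Tai, 33, 4), (k1, Tai, 33, 5), (k1, Tai, 33, 9), (k1, Zed, 25, 4), (k1, Zed, 25, 5), (k1, Zed, 25, 9), (k1, Zed, 26, 4), (k1, Zed, 26, 5), (k1, Zed, 26, 9), (x2, Ada, 6, 3), (x2, Ada, 6, 5), (x2, Ada, 6, 9), (x2, Ola, 4, 3), (x2, Ola, 4, 5), (x2, Ola, 4, 9), (x2, Rae, 13, 3), (x2, Rae, 13, 5), (x2, Rae, 13, 9), (x2, Sam, 22, 3), (x2, Sam, 22, 5), (x2, Sam, 22, 9), (x2, Xia, 26, 3), (x2, Xia, 26, 5), (x2, Xia, 26, 9)}
σ[pid = k1]: keep tuples satisfying pid = k1 → {(k1, Ivy, 26, 4), (k1, Ivy, 26, 5), (k1, Ivy, 26, 9), (k1, Kim, 30, 4), (k1, Kim, 30, 5), (k1, Kim, 30, 9), (k1, Tai, 33, 4), (k1, Tai, 33, 5), (k1, Tai, 33, 9), (k1, Zed, 25, 4), (k1, Zed, 25, 5), (k1, Zed, 25, 9), (k1, Zed, 26, 4), (k1, Zed, 26, 5), (k1, Zed, 26, 9)}
π_{pid, mgr} gives {(k1, 25), (k1, 26), (k1, 30), (k1, 33)} (11 duplicate(s) eliminated).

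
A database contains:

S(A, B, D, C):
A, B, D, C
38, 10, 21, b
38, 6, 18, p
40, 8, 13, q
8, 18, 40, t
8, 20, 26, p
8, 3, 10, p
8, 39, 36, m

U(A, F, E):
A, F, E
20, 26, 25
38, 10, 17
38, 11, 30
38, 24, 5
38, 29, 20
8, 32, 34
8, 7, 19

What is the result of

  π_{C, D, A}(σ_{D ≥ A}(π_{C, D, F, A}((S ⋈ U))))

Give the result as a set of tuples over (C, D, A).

Joining S and U on A yields {(38, 10, 21, b, 10, 17), (38, 10, 21, b, 11, 30), (38, 10, 21, b, 24, 5), (38, 10, 21, b, 29, 20), (38, 6, 18, p, 10, 17), (38, 6, 18, p, 11, 30), (38, 6, 18, p, 24, 5), (38, 6, 18, p, 29, 20), (8, 18, 40, t, 32, 34), (8, 18, 40, t, 7, 19), (8, 20, 26, p, 32, 34), (8, 20, 26, p, 7, 19), (8, 3, 10, p, 32, 34), (8, 3, 10, p, 7, 19), (8, 39, 36, m, 32, 34), (8, 39, 36, m, 7, 19)}.
π_{C, D, F, A} gives {(b, 21, 10, 38), (b, 21, 11, 38), (b, 21, 24, 38), (b, 21, 29, 38), (m, 36, 32, 8), (m, 36, 7, 8), (p, 10, 32, 8), (p, 10, 7, 8), (p, 18, 10, 38), (p, 18, 11, 38), (p, 18, 24, 38), (p, 18, 29, 38), (p, 26, 32, 8), (p, 26, 7, 8), (t, 40, 32, 8), (t, 40, 7, 8)}.
Filtering on D ≥ A leaves {(m, 36, 32, 8), (m, 36, 7, 8), (p, 10, 32, 8), (p, 10, 7, 8), (p, 26, 32, 8), (p, 26, 7, 8), (t, 40, 32, 8), (t, 40, 7, 8)}.
π_{C, D, A} gives {(m, 36, 8), (p, 10, 8), (p, 26, 8), (t, 40, 8)} (4 duplicate(s) eliminated).

{(m, 36, 8), (p, 10, 8), (p, 26, 8), (t, 40, 8)}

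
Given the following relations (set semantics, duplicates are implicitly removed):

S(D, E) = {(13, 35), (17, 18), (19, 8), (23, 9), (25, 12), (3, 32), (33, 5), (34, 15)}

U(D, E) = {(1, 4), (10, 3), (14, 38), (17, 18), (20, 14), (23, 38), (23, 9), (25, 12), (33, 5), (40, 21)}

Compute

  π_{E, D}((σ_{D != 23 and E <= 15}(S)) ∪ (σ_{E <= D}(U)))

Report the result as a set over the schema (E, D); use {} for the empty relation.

{(12, 25), (14, 20), (15, 34), (21, 40), (3, 10), (5, 33), (8, 19), (9, 23)}

Selection D != 23 and E <= 15: {(19, 8), (25, 12), (33, 5), (34, 15)}
Selection E <= D: {(10, 3), (20, 14), (23, 9), (25, 12), (33, 5), (40, 21)}
Taking the union: {(10, 3), (19, 8), (20, 14), (23, 9), (25, 12), (33, 5), (34, 15), (40, 21)}
π_{E, D} gives {(12, 25), (14, 20), (15, 34), (21, 40), (3, 10), (5, 33), (8, 19), (9, 23)}.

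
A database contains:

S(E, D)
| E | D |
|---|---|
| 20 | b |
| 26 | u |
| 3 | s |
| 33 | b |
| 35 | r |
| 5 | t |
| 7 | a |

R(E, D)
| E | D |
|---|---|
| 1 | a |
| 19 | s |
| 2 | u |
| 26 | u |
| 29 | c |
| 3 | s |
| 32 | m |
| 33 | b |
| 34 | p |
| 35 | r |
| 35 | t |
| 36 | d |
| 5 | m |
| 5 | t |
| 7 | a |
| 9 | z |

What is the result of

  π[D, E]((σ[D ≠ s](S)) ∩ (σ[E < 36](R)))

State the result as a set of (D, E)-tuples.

{(a, 7), (b, 33), (r, 35), (t, 5), (u, 26)}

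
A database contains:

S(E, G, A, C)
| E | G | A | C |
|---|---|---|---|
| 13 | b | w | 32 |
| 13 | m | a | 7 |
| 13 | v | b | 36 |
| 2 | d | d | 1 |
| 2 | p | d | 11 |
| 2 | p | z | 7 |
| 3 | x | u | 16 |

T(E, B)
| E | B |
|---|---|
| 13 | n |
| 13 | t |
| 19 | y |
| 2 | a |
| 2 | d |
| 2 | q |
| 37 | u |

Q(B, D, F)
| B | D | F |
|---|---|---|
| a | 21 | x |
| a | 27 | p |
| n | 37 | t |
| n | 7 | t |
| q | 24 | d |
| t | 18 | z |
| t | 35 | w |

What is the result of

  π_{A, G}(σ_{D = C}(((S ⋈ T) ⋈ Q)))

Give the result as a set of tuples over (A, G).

Natural join on E: {(13, b, w, 32, n), (13, b, w, 32, t), (13, m, a, 7, n), (13, m, a, 7, t), (13, v, b, 36, n), (13, v, b, 36, t), (2, d, d, 1, a), (2, d, d, 1, d), (2, d, d, 1, q), (2, p, d, 11, a), (2, p, d, 11, d), (2, p, d, 11, q), (2, p, z, 7, a), (2, p, z, 7, d), (2, p, z, 7, q)}
Natural join on B: {(13, b, w, 32, n, 37, t), (13, b, w, 32, n, 7, t), (13, b, w, 32, t, 18, z), (13, b, w, 32, t, 35, w), (13, m, a, 7, n, 37, t), (13, m, a, 7, n, 7, t), (13, m, a, 7, t, 18, z), (13, m, a, 7, t, 35, w), (13, v, b, 36, n, 37, t), (13, v, b, 36, n, 7, t), (13, v, b, 36, t, 18, z), (13, v, b, 36, t, 35, w), (2, d, d, 1, a, 21, x), (2, d, d, 1, a, 27, p), (2, d, d, 1, q, 24, d), (2, p, d, 11, a, 21, x), (2, p, d, 11, a, 27, p), (2, p, d, 11, q, 24, d), (2, p, z, 7, a, 21, x), (2, p, z, 7, a, 27, p), (2, p, z, 7, q, 24, d)}
Filtering on D = C leaves {(13, m, a, 7, n, 7, t)}.
π_{A, G} gives {(a, m)}.

{(a, m)}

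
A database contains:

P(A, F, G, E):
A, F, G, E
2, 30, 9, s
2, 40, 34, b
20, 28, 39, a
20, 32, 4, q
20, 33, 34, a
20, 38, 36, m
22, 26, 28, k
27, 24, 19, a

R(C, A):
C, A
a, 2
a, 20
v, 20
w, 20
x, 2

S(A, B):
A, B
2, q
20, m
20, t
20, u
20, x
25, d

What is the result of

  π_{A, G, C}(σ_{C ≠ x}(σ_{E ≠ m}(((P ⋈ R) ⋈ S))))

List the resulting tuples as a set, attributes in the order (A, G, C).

{(2, 34, a), (2, 9, a), (20, 34, a), (20, 34, v), (20, 34, w), (20, 39, a), (20, 39, v), (20, 39, w), (20, 4, a), (20, 4, v), (20, 4, w)}

Natural join on A: {(2, 30, 9, s, a), (2, 30, 9, s, x), (2, 40, 34, b, a), (2, 40, 34, b, x), (20, 28, 39, a, a), (20, 28, 39, a, v), (20, 28, 39, a, w), (20, 32, 4, q, a), (20, 32, 4, q, v), (20, 32, 4, q, w), (20, 33, 34, a, a), (20, 33, 34, a, v), (20, 33, 34, a, w), (20, 38, 36, m, a), (20, 38, 36, m, v), (20, 38, 36, m, w)}
Natural join on A: {(2, 30, 9, s, a, q), (2, 30, 9, s, x, q), (2, 40, 34, b, a, q), (2, 40, 34, b, x, q), (20, 28, 39, a, a, m), (20, 28, 39, a, a, t), (20, 28, 39, a, a, u), (20, 28, 39, a, a, x), (20, 28, 39, a, v, m), (20, 28, 39, a, v, t), (20, 28, 39, a, v, u), (20, 28, 39, a, v, x), (20, 28, 39, a, w, m), (20, 28, 39, a, w, t), (20, 28, 39, a, w, u), (20, 28, 39, a, w, x), (20, 32, 4, q, a, m), (20, 32, 4, q, a, t), (20, 32, 4, q, a, u), (20, 32, 4, q, a, x), (20, 32, 4, q, v, m), (20, 32, 4, q, v, t), (20, 32, 4, q, v, u), (20, 32, 4, q, v, x), (20, 32, 4, q, w, m), (20, 32, 4, q, w, t), (20, 32, 4, q, w, u), (20, 32, 4, q, w, x), (20, 33, 34, a, a, m), (20, 33, 34, a, a, t), (20, 33, 34, a, a, u), (20, 33, 34, a, a, x), (20, 33, 34, a, v, m), (20, 33, 34, a, v, t), (20, 33, 34, a, v, u), (20, 33, 34, a, v, x), (20, 33, 34, a, w, m), (20, 33, 34, a, w, t), (20, 33, 34, a, w, u), (20, 33, 34, a, w, x), (20, 38, 36, m, a, m), (20, 38, 36, m, a, t), (20, 38, 36, m, a, u), (20, 38, 36, m, a, x), (20, 38, 36, m, v, m), (20, 38, 36, m, v, t), (20, 38, 36, m, v, u), (20, 38, 36, m, v, x), (20, 38, 36, m, w, m), (20, 38, 36, m, w, t), (20, 38, 36, m, w, u), (20, 38, 36, m, w, x)}
σ[E ≠ m]: keep tuples satisfying E ≠ m → {(2, 30, 9, s, a, q), (2, 30, 9, s, x, q), (2, 40, 34, b, a, q), (2, 40, 34, b, x, q), (20, 28, 39, a, a, m), (20, 28, 39, a, a, t), (20, 28, 39, a, a, u), (20, 28, 39, a, a, x), (20, 28, 39, a, v, m), (20, 28, 39, a, v, t), (20, 28, 39, a, v, u), (20, 28, 39, a, v, x), (20, 28, 39, a, w, m), (20, 28, 39, a, w, t), (20, 28, 39, a, w, u), (20, 28, 39, a, w, x), (20, 32, 4, q, a, m), (20, 32, 4, q, a, t), (20, 32, 4, q, a, u), (20, 32, 4, q, a, x), (20, 32, 4, q, v, m), (20, 32, 4, q, v, t), (20, 32, 4, q, v, u), (20, 32, 4, q, v, x), (20, 32, 4, q, w, m), (20, 32, 4, q, w, t), (20, 32, 4, q, w, u), (20, 32, 4, q, w, x), (20, 33, 34, a, a, m), (20, 33, 34, a, a, t), (20, 33, 34, a, a, u), (20, 33, 34, a, a, x), (20, 33, 34, a, v, m), (20, 33, 34, a, v, t), (20, 33, 34, a, v, u), (20, 33, 34, a, v, x), (20, 33, 34, a, w, m), (20, 33, 34, a, w, t), (20, 33, 34, a, w, u), (20, 33, 34, a, w, x)}
σ[C ≠ x]: keep tuples satisfying C ≠ x → {(2, 30, 9, s, a, q), (2, 40, 34, b, a, q), (20, 28, 39, a, a, m), (20, 28, 39, a, a, t), (20, 28, 39, a, a, u), (20, 28, 39, a, a, x), (20, 28, 39, a, v, m), (20, 28, 39, a, v, t), (20, 28, 39, a, v, u), (20, 28, 39, a, v, x), (20, 28, 39, a, w, m), (20, 28, 39, a, w, t), (20, 28, 39, a, w, u), (20, 28, 39, a, w, x), (20, 32, 4, q, a, m), (20, 32, 4, q, a, t), (20, 32, 4, q, a, u), (20, 32, 4, q, a, x), (20, 32, 4, q, v, m), (20, 32, 4, q, v, t), (20, 32, 4, q, v, u), (20, 32, 4, q, v, x), (20, 32, 4, q, w, m), (20, 32, 4, q, w, t), (20, 32, 4, q, w, u), (20, 32, 4, q, w, x), (20, 33, 34, a, a, m), (20, 33, 34, a, a, t), (20, 33, 34, a, a, u), (20, 33, 34, a, a, x), (20, 33, 34, a, v, m), (20, 33, 34, a, v, t), (20, 33, 34, a, v, u), (20, 33, 34, a, v, x), (20, 33, 34, a, w, m), (20, 33, 34, a, w, t), (20, 33, 34, a, w, u), (20, 33, 34, a, w, x)}
Keep only column(s) A, G, C (27 duplicate(s) eliminated): {(2, 34, a), (2, 9, a), (20, 34, a), (20, 34, v), (20, 34, w), (20, 39, a), (20, 39, v), (20, 39, w), (20, 4, a), (20, 4, v), (20, 4, w)}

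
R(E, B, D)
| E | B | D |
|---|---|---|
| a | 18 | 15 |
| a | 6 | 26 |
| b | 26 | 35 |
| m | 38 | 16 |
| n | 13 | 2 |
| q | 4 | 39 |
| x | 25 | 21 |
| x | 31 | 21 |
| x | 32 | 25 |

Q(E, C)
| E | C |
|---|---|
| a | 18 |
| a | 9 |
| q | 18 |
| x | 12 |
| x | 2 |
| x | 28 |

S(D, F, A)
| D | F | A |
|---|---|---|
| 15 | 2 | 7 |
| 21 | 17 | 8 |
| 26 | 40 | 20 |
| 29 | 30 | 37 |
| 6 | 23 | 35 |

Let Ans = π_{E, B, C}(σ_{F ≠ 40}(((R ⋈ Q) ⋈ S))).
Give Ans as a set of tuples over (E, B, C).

{(a, 18, 18), (a, 18, 9), (x, 25, 12), (x, 25, 2), (x, 25, 28), (x, 31, 12), (x, 31, 2), (x, 31, 28)}

R ⋈ Q (natural join on E): {(a, 18, 15, 18), (a, 18, 15, 9), (a, 6, 26, 18), (a, 6, 26, 9), (q, 4, 39, 18), (x, 25, 21, 12), (x, 25, 21, 2), (x, 25, 21, 28), (x, 31, 21, 12), (x, 31, 21, 2), (x, 31, 21, 28), (x, 32, 25, 12), (x, 32, 25, 2), (x, 32, 25, 28)}
(R ⋈ Q) ⋈ S (natural join on D): {(a, 18, 15, 18, 2, 7), (a, 18, 15, 9, 2, 7), (a, 6, 26, 18, 40, 20), (a, 6, 26, 9, 40, 20), (x, 25, 21, 12, 17, 8), (x, 25, 21, 2, 17, 8), (x, 25, 21, 28, 17, 8), (x, 31, 21, 12, 17, 8), (x, 31, 21, 2, 17, 8), (x, 31, 21, 28, 17, 8)}
Filtering on F ≠ 40 leaves {(a, 18, 15, 18, 2, 7), (a, 18, 15, 9, 2, 7), (x, 25, 21, 12, 17, 8), (x, 25, 21, 2, 17, 8), (x, 25, 21, 28, 17, 8), (x, 31, 21, 12, 17, 8), (x, 31, 21, 2, 17, 8), (x, 31, 21, 28, 17, 8)}.
Projecting to E, B, C: {(a, 18, 18), (a, 18, 9), (x, 25, 12), (x, 25, 2), (x, 25, 28), (x, 31, 12), (x, 31, 2), (x, 31, 28)}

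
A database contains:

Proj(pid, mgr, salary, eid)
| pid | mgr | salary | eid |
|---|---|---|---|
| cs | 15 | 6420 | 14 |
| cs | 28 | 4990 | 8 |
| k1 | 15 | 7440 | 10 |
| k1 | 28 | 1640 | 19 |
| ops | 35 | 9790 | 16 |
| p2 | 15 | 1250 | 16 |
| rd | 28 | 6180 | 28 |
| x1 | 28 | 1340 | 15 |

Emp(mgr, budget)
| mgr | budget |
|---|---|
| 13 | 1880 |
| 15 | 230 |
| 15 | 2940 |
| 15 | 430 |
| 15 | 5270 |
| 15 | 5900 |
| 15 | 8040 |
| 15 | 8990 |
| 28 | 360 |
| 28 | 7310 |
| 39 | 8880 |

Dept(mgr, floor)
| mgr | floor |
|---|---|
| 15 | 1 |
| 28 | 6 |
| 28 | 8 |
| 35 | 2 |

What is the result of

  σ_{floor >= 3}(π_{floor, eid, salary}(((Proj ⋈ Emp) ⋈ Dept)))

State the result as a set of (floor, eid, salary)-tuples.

{(6, 15, 1340), (6, 19, 1640), (6, 28, 6180), (6, 8, 4990), (8, 15, 1340), (8, 19, 1640), (8, 28, 6180), (8, 8, 4990)}

Joining Proj and Emp on mgr yields {(cs, 15, 6420, 14, 230), (cs, 15, 6420, 14, 2940), (cs, 15, 6420, 14, 430), (cs, 15, 6420, 14, 5270), (cs, 15, 6420, 14, 5900), (cs, 15, 6420, 14, 8040), (cs, 15, 6420, 14, 8990), (cs, 28, 4990, 8, 360), (cs, 28, 4990, 8, 7310), (k1, 15, 7440, 10, 230), (k1, 15, 7440, 10, 2940), (k1, 15, 7440, 10, 430), (k1, 15, 7440, 10, 5270), (k1, 15, 7440, 10, 5900), (k1, 15, 7440, 10, 8040), (k1, 15, 7440, 10, 8990), (k1, 28, 1640, 19, 360), (k1, 28, 1640, 19, 7310), (p2, 15, 1250, 16, 230), (p2, 15, 1250, 16, 2940), (p2, 15, 1250, 16, 430), (p2, 15, 1250, 16, 5270), (p2, 15, 1250, 16, 5900), (p2, 15, 1250, 16, 8040), (p2, 15, 1250, 16, 8990), (rd, 28, 6180, 28, 360), (rd, 28, 6180, 28, 7310), (x1, 28, 1340, 15, 360), (x1, 28, 1340, 15, 7310)}.
Joining (Proj ⋈ Emp) and Dept on mgr yields {(cs, 15, 6420, 14, 230, 1), (cs, 15, 6420, 14, 2940, 1), (cs, 15, 6420, 14, 430, 1), (cs, 15, 6420, 14, 5270, 1), (cs, 15, 6420, 14, 5900, 1), (cs, 15, 6420, 14, 8040, 1), (cs, 15, 6420, 14, 8990, 1), (cs, 28, 4990, 8, 360, 6), (cs, 28, 4990, 8, 360, 8), (cs, 28, 4990, 8, 7310, 6), (cs, 28, 4990, 8, 7310, 8), (k1, 15, 7440, 10, 230, 1), (k1, 15, 7440, 10, 2940, 1), (k1, 15, 7440, 10, 430, 1), (k1, 15, 7440, 10, 5270, 1), (k1, 15, 7440, 10, 5900, 1), (k1, 15, 7440, 10, 8040, 1), (k1, 15, 7440, 10, 8990, 1), (k1, 28, 1640, 19, 360, 6), (k1, 28, 1640, 19, 360, 8), (k1, 28, 1640, 19, 7310, 6), (k1, 28, 1640, 19, 7310, 8), (p2, 15, 1250, 16, 230, 1), (p2, 15, 1250, 16, 2940, 1), (p2, 15, 1250, 16, 430, 1), (p2, 15, 1250, 16, 5270, 1), (p2, 15, 1250, 16, 5900, 1), (p2, 15, 1250, 16, 8040, 1), (p2, 15, 1250, 16, 8990, 1), (rd, 28, 6180, 28, 360, 6), (rd, 28, 6180, 28, 360, 8), (rd, 28, 6180, 28, 7310, 6), (rd, 28, 6180, 28, 7310, 8), (x1, 28, 1340, 15, 360, 6), (x1, 28, 1340, 15, 360, 8), (x1, 28, 1340, 15, 7310, 6), (x1, 28, 1340, 15, 7310, 8)}.
π[floor, eid, salary]: project onto (floor, eid, salary) (26 duplicate(s) eliminated) → {(1, 10, 7440), (1, 14, 6420), (1, 16, 1250), (6, 15, 1340), (6, 19, 1640), (6, 28, 6180), (6, 8, 4990), (8, 15, 1340), (8, 19, 1640), (8, 28, 6180), (8, 8, 4990)}
σ[floor >= 3]: keep tuples satisfying floor >= 3 → {(6, 15, 1340), (6, 19, 1640), (6, 28, 6180), (6, 8, 4990), (8, 15, 1340), (8, 19, 1640), (8, 28, 6180), (8, 8, 4990)}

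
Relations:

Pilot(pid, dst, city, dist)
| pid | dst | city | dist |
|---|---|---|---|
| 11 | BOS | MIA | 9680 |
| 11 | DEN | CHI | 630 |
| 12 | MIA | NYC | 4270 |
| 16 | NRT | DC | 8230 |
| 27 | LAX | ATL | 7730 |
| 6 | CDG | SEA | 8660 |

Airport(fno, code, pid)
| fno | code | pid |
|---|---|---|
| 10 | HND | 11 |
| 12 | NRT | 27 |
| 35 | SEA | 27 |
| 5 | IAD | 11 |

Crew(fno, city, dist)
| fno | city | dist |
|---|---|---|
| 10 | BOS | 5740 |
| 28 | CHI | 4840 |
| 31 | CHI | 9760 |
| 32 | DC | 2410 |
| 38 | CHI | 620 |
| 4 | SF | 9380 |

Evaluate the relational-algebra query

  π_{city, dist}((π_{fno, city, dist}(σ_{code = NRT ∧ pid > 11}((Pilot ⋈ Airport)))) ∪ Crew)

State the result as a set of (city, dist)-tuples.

{(ATL, 7730), (BOS, 5740), (CHI, 4840), (CHI, 620), (CHI, 9760), (DC, 2410), (SF, 9380)}

Natural join on pid: {(11, BOS, MIA, 9680, 10, HND), (11, BOS, MIA, 9680, 5, IAD), (11, DEN, CHI, 630, 10, HND), (11, DEN, CHI, 630, 5, IAD), (27, LAX, ATL, 7730, 12, NRT), (27, LAX, ATL, 7730, 35, SEA)}
σ[code = NRT ∧ pid > 11]: keep tuples satisfying code = NRT ∧ pid > 11 → {(27, LAX, ATL, 7730, 12, NRT)}
π[fno, city, dist]: project onto (fno, city, dist) → {(12, ATL, 7730)}
Set union of the two operands is {(10, BOS, 5740), (12, ATL, 7730), (28, CHI, 4840), (31, CHI, 9760), (32, DC, 2410), (38, CHI, 620), (4, SF, 9380)}.
π[city, dist]: project onto (city, dist) → {(ATL, 7730), (BOS, 5740), (CHI, 4840), (CHI, 620), (CHI, 9760), (DC, 2410), (SF, 9380)}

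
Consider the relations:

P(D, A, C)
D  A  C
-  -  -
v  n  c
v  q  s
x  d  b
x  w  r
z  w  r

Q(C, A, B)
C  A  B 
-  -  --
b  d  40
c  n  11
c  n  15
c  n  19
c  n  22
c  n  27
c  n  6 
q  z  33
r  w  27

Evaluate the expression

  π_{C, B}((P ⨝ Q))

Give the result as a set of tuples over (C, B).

{(b, 40), (c, 11), (c, 15), (c, 19), (c, 22), (c, 27), (c, 6), (r, 27)}

P ⋈ Q (natural join on A, C): {(v, n, c, 11), (v, n, c, 15), (v, n, c, 19), (v, n, c, 22), (v, n, c, 27), (v, n, c, 6), (x, d, b, 40), (x, w, r, 27), (z, w, r, 27)}
Keep only column(s) C, B (1 duplicate(s) eliminated): {(b, 40), (c, 11), (c, 15), (c, 19), (c, 22), (c, 27), (c, 6), (r, 27)}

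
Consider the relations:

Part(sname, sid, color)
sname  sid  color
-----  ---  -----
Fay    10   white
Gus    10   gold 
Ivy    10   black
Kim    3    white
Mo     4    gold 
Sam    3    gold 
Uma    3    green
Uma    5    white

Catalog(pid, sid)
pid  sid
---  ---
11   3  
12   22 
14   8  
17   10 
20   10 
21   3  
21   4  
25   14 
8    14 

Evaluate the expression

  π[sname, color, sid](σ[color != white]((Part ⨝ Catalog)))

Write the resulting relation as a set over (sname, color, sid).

Natural join on sid: {(Fay, 10, white, 17), (Fay, 10, white, 20), (Gus, 10, gold, 17), (Gus, 10, gold, 20), (Ivy, 10, black, 17), (Ivy, 10, black, 20), (Kim, 3, white, 11), (Kim, 3, white, 21), (Mo, 4, gold, 21), (Sam, 3, gold, 11), (Sam, 3, gold, 21), (Uma, 3, green, 11), (Uma, 3, green, 21)}
σ[color != white]: keep tuples satisfying color != white → {(Gus, 10, gold, 17), (Gus, 10, gold, 20), (Ivy, 10, black, 17), (Ivy, 10, black, 20), (Mo, 4, gold, 21), (Sam, 3, gold, 11), (Sam, 3, gold, 21), (Uma, 3, green, 11), (Uma, 3, green, 21)}
π_{sname, color, sid} gives {(Gus, gold, 10), (Ivy, black, 10), (Mo, gold, 4), (Sam, gold, 3), (Uma, green, 3)} (4 duplicate(s) eliminated).

{(Gus, gold, 10), (Ivy, black, 10), (Mo, gold, 4), (Sam, gold, 3), (Uma, green, 3)}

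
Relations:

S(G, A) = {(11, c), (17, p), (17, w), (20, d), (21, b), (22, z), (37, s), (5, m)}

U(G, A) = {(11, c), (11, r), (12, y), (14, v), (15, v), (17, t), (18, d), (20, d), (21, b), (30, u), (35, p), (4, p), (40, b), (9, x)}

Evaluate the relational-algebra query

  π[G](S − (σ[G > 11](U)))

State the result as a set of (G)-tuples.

{11, 17, 22, 37, 5}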